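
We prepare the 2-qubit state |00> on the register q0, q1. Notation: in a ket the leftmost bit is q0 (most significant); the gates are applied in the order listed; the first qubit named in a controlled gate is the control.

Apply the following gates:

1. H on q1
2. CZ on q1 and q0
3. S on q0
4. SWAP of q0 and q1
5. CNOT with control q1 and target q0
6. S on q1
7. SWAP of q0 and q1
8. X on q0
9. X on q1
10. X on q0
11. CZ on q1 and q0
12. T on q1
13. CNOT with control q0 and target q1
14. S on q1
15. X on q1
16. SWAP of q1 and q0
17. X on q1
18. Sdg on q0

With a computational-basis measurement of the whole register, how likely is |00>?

A full measurement returns |00> with probability 0.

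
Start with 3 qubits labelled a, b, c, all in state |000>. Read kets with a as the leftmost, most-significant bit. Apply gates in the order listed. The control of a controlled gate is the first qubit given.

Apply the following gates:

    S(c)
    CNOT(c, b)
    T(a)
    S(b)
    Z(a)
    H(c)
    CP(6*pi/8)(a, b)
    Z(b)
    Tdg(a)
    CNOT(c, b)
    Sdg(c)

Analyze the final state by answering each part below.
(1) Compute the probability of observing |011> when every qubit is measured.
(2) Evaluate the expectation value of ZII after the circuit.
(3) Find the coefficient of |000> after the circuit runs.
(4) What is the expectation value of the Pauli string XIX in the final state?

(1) The probability of measuring |011> is 1/2.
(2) The observable ZII averages to 1.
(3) The final state's coefficient on |000> equals sqrt(2)/2.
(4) The observable XIX averages to 0.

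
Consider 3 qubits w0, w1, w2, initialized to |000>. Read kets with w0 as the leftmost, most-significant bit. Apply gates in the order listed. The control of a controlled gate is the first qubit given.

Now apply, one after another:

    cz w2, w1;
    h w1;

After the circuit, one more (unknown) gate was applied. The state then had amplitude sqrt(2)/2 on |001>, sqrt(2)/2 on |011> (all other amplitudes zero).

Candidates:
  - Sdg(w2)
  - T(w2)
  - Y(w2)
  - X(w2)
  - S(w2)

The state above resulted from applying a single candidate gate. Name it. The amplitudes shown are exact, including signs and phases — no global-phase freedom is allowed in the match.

The unique candidate consistent with the amplitudes is X(w2).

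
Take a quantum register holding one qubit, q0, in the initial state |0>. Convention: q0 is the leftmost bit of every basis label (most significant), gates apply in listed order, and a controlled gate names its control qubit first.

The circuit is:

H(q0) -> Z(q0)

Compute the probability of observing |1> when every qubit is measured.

The probability of measuring |1> is 1/2.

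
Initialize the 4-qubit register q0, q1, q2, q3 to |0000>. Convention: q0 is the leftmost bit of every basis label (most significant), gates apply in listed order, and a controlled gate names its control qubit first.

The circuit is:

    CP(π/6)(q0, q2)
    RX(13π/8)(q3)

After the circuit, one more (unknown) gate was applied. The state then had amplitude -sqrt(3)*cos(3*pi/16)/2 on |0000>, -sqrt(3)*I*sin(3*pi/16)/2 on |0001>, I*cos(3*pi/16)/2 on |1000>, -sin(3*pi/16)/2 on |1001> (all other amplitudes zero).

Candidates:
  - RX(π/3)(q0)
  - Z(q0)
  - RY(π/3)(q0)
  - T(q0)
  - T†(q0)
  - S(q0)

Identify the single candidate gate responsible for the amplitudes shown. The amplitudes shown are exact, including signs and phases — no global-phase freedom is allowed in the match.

The applied gate was RX(π/3)(q0).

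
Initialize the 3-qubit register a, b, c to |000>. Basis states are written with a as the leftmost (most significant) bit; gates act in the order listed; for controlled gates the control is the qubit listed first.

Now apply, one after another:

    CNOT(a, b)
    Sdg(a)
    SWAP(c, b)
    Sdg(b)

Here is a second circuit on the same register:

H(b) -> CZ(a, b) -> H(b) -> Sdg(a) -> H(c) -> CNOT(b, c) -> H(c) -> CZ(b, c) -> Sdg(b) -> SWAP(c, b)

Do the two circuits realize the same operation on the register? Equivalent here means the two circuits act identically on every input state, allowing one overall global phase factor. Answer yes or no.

No: there is an input state on which the two circuits produce genuinely different outputs (not merely differing by a phase).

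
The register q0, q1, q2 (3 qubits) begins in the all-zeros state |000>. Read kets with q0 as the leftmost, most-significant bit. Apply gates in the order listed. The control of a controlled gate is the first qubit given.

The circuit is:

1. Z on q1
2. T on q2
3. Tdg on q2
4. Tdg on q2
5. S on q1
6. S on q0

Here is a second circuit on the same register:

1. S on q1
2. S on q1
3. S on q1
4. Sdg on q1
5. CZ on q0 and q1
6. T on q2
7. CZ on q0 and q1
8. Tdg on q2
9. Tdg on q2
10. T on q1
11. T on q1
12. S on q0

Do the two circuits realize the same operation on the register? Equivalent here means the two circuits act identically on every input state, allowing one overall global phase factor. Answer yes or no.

Yes — the two circuits implement the same unitary up to a global phase.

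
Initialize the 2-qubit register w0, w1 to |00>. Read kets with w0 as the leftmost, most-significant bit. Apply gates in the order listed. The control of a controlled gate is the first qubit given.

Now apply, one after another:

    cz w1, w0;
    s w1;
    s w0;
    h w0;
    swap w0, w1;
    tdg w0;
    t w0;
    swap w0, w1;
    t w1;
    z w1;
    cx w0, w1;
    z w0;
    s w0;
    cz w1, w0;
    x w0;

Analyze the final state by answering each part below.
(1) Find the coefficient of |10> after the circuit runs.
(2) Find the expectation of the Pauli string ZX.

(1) The final state's coefficient on |10> equals sqrt(2)/2. Key observation: the block from step 5 through step 8 cancels to the identity and can be dropped.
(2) The observable ZX averages to 0.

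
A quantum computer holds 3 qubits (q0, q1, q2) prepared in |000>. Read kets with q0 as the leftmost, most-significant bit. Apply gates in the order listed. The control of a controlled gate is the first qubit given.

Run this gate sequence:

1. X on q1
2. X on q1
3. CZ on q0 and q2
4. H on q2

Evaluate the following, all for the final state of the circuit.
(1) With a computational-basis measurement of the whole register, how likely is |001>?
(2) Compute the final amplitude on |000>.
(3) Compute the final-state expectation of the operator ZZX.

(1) Outcome |001> occurs with probability 1/2. Key observation: steps 1-2 multiply out to the identity, so the circuit reduces to the remaining gates.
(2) |000> carries amplitude sqrt(2)/2 in the final state.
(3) The observable ZZX averages to 1.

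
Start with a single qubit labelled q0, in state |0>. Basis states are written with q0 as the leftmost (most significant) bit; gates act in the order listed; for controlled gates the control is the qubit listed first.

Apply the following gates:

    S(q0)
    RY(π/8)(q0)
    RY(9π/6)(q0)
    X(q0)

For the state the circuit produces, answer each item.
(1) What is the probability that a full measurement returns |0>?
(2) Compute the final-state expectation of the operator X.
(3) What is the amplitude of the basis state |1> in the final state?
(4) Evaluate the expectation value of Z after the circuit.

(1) Outcome |0> occurs with probability 1/2 - sqrt(2 - sqrt(2))/4.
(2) The expectation value of X is -sqrt(sqrt(2) + 2)/2.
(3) The amplitude on |1> is -sin(5*pi/16).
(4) The expectation value of Z is -sqrt(2 - sqrt(2))/2.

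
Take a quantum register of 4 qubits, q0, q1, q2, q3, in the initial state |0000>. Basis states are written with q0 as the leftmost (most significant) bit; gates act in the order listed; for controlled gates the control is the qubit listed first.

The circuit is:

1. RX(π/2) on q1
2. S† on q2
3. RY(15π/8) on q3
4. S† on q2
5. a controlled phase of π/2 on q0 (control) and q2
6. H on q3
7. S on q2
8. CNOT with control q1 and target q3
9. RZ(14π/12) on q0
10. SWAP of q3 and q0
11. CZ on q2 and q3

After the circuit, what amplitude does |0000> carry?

The amplitude on |0000> is sqrt(2)*exp(5*I*pi/12)*sin(3*pi/16)/2.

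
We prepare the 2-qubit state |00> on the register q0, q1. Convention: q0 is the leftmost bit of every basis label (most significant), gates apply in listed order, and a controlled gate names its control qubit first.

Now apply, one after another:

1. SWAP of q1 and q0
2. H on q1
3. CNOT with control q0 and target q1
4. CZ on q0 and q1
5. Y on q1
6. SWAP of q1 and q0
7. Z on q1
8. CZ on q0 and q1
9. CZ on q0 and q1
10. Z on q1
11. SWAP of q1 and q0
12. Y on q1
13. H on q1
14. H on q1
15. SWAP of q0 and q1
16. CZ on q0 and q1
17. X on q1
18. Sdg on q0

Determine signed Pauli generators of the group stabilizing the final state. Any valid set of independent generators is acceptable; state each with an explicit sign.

One valid set of independent stabilizer generators is -YI, -IZ (any independent generating set of the same group is equally correct). Key observation: the block from step 5 through step 12 cancels to the identity and can be dropped.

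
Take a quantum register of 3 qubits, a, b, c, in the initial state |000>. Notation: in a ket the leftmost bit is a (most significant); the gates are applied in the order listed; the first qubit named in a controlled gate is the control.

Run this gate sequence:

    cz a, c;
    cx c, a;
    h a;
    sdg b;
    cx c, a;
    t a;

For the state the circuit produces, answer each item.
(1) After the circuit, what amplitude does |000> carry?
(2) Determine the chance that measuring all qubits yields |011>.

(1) The amplitude on |000> is sqrt(2)/2.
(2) Outcome |011> occurs with probability 0.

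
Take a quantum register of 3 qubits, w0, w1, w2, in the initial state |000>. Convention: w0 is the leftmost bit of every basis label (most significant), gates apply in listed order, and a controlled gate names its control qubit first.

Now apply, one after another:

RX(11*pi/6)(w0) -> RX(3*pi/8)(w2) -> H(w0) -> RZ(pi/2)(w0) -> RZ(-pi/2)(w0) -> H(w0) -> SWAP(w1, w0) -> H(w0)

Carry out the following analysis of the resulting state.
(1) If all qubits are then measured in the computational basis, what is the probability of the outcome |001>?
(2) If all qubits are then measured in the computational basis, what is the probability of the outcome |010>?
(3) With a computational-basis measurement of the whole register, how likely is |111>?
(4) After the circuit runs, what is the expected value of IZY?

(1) A full measurement returns |001> with probability (2 - sqrt(2 - sqrt(2)))*(sqrt(3) + 2)/32. Key observation: steps 3-6 multiply out to the identity, so the circuit reduces to the remaining gates.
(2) Outcome |010> occurs with probability (2 - sqrt(3))*(sqrt(2 - sqrt(2)) + 2)/32.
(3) The probability of measuring |111> is (2 - sqrt(3))*(2 - sqrt(2 - sqrt(2)))/32.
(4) The expectation value of IZY is -sqrt(3*sqrt(2) + 6)/4.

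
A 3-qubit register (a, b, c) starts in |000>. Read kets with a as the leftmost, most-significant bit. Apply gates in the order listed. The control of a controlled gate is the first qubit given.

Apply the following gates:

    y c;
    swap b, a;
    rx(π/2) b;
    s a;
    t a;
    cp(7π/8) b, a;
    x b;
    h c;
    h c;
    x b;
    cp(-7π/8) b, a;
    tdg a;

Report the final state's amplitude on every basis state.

The final amplitudes are sqrt(2)*I/2 on |001>, sqrt(2)/2 on |011>, and 0 on every other basis state.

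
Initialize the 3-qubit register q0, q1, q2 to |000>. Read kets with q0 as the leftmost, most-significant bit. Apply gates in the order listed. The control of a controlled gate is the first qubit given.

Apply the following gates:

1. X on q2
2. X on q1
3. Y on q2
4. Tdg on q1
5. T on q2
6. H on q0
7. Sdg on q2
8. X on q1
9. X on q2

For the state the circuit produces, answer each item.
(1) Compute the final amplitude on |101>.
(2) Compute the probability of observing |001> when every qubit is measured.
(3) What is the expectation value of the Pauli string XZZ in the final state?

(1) The amplitude on |101> is -sqrt(2)*exp(I*pi/4)/2.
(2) The probability of measuring |001> is 1/2.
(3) In the final state, XZZ has expectation -1.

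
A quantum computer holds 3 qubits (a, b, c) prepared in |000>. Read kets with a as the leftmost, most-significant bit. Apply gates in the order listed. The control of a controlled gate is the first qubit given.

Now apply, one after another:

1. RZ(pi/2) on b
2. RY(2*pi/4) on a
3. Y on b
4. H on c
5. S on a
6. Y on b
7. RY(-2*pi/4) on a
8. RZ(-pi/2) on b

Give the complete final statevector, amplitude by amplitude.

After the circuit, the state carries amplitude sqrt(2)*(1 + I)/4 on |000>, sqrt(2)*(1 + I)/4 on |001>, 0 on |010>, 0 on |011>, sqrt(2)*(-1 + I)/4 on |100>, sqrt(2)*(-1 + I)/4 on |101>, 0 on |110>, 0 on |111>.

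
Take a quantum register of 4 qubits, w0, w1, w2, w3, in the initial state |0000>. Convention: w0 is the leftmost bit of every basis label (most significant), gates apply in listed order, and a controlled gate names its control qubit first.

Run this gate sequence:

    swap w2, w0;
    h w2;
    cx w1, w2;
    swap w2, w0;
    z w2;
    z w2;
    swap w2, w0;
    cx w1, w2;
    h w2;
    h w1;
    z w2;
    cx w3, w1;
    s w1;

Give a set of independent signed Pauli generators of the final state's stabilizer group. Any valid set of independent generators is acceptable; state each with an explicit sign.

The stabilizer group can be generated by +IYII, +ZIII, +IIZI, +IIIZ, among other valid generating sets. Key observation: steps 2-9 multiply out to the identity, so the circuit reduces to the remaining gates.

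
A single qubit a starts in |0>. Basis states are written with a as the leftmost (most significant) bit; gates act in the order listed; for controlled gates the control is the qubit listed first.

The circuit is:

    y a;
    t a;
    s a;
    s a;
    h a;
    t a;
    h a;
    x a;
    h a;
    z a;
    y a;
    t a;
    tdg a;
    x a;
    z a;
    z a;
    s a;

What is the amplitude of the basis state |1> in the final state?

The amplitude on |1> is -sqrt(2)/2. Key observation: the block from step 7 through step 10 cancels to the identity and can be dropped.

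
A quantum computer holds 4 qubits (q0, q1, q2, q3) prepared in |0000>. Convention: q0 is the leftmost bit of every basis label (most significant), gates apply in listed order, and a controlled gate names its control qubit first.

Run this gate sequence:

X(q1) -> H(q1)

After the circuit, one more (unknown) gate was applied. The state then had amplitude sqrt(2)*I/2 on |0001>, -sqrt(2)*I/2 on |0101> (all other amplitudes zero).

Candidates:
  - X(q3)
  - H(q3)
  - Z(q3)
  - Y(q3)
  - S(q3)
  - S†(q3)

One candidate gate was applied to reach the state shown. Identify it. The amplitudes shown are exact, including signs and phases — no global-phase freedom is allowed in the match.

It was Y(q3) that produced the state shown.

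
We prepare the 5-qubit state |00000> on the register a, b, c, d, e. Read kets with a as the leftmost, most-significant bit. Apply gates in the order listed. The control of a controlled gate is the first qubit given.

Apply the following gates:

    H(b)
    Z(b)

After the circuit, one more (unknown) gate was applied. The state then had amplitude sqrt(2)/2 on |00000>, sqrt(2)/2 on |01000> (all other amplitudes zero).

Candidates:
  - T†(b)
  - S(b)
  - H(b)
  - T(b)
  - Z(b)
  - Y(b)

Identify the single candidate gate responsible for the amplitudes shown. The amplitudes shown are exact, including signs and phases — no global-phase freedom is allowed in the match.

The unique candidate consistent with the amplitudes is Z(b).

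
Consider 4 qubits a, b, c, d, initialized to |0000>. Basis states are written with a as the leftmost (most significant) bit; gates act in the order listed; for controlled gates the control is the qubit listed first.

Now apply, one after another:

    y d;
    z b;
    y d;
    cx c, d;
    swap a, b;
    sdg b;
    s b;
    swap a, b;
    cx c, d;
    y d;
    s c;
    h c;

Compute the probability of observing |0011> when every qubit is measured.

A full measurement returns |0011> with probability 1/2. Key observation: gates 3-10 undo each other exactly, leaving only the rest of the circuit to track.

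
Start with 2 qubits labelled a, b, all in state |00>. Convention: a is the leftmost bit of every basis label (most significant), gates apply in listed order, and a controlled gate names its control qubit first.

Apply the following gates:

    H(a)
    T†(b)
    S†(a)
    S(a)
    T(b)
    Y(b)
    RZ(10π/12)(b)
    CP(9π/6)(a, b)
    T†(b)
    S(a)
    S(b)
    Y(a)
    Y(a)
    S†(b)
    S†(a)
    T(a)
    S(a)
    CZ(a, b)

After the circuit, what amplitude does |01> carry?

|01> carries amplitude sqrt(2)*exp(2*I*pi/3)/2 in the final state. Key observation: steps 10-15 multiply out to the identity, so the circuit reduces to the remaining gates.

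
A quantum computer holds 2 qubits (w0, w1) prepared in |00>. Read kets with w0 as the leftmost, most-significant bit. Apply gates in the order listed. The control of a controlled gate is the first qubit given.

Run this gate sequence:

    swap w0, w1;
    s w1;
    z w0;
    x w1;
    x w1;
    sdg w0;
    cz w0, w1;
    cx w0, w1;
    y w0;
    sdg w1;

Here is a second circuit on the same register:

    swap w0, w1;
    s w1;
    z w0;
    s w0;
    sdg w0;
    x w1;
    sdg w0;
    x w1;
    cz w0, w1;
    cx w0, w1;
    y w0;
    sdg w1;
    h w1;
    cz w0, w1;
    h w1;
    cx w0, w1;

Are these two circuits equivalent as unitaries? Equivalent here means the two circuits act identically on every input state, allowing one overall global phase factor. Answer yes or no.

Yes: on every input state the two circuits agree up to one overall phase factor.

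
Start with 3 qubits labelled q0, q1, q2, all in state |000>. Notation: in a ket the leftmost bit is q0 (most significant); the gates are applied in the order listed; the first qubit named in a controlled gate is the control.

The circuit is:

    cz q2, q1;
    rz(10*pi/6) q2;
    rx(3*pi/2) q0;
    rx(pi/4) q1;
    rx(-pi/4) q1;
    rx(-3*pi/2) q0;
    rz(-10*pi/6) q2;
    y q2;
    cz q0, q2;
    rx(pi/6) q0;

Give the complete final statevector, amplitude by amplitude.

After the circuit, the state carries amplitude I*(sqrt(2) + sqrt(6))/4 on |001>, -sqrt(2)/4 + sqrt(6)/4 on |101>, and 0 on every other basis state. Key observation: gates 2-7 undo each other exactly, leaving only the rest of the circuit to track.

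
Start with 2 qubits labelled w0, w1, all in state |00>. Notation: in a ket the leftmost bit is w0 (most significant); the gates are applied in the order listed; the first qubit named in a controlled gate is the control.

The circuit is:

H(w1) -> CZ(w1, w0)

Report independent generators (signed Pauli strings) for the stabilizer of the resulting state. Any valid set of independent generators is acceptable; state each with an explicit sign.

The final state is stabilized by the group generated by +IX, +ZI; other independent generating sets are equally valid.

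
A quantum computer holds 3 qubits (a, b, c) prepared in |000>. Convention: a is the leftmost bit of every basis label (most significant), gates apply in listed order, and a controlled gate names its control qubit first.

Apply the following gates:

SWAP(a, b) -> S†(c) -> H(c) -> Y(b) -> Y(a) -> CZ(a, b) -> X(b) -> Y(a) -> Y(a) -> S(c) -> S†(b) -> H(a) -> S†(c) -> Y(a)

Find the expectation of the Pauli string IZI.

The observable IZI averages to 1.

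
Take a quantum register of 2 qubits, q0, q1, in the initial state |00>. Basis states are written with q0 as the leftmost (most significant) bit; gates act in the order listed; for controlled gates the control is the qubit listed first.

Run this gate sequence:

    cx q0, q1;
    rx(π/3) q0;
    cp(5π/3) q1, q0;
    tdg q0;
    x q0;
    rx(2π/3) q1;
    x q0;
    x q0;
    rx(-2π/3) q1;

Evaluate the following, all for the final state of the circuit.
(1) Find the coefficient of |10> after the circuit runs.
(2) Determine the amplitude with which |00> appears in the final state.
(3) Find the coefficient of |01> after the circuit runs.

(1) |10> carries amplitude sqrt(3)/2 in the final state. Key observation: the block from step 6 through step 9 cancels to the identity and can be dropped.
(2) The amplitude on |00> is -exp(I*pi/4)/2.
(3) The amplitude on |01> is 0.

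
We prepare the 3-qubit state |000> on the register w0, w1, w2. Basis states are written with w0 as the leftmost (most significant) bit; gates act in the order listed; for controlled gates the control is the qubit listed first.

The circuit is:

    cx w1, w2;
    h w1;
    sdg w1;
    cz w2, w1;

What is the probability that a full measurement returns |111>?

A full measurement returns |111> with probability 0.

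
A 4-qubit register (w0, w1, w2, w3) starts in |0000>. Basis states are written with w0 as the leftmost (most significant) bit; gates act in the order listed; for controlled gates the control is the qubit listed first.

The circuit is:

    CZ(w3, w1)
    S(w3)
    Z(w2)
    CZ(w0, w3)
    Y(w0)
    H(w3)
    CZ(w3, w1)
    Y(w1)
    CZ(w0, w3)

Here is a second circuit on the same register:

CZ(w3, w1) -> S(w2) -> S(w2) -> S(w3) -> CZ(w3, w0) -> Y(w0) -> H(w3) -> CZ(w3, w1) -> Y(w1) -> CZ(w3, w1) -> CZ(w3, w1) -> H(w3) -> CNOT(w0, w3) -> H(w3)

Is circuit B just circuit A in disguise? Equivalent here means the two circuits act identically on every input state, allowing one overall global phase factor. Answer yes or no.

Yes — the two circuits implement the same unitary up to a global phase.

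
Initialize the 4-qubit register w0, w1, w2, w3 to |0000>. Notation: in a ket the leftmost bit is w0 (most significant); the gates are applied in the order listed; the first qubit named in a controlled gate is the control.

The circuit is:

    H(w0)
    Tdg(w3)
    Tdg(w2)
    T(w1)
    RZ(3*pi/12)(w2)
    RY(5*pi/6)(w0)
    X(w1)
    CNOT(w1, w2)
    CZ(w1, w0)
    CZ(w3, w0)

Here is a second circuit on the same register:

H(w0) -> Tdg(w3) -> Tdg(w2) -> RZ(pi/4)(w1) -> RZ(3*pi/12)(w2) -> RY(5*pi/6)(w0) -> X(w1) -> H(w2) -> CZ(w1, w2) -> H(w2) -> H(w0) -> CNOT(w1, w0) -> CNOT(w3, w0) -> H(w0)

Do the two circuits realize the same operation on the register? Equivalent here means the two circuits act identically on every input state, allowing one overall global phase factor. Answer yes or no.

Yes, they are equivalent — the unitaries differ by at most a global phase.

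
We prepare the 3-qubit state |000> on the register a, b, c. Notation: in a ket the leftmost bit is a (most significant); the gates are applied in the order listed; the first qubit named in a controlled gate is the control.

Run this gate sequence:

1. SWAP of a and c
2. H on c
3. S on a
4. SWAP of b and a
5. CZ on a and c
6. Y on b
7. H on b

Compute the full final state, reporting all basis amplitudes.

The resulting statevector has amplitude I/2 on |000>, I/2 on |001>, -I/2 on |010>, -I/2 on |011>, 0 on |100>, 0 on |101>, 0 on |110>, 0 on |111>.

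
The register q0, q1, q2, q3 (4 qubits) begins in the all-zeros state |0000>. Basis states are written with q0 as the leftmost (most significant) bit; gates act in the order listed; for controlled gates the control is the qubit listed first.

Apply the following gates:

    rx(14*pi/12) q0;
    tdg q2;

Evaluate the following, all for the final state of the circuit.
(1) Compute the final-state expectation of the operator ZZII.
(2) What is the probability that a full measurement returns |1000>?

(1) In the final state, ZZII has expectation -sqrt(3)/2.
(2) A full measurement returns |1000> with probability sqrt(3)/4 + 1/2.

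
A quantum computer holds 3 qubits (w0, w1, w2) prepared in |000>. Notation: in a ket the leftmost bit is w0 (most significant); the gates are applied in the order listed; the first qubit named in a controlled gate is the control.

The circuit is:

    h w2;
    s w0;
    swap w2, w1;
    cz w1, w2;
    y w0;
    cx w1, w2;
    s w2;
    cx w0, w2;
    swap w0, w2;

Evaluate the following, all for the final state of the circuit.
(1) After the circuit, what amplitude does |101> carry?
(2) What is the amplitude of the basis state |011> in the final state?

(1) The final state's coefficient on |101> equals sqrt(2)*I/2.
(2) |011> carries amplitude -sqrt(2)/2 in the final state.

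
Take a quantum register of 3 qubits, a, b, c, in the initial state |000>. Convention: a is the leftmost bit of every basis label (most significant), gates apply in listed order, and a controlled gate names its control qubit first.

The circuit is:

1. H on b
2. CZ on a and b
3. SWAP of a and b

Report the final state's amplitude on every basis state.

After the circuit, the state carries amplitude sqrt(2)/2 on |000>, sqrt(2)/2 on |100>, and 0 on every other basis state.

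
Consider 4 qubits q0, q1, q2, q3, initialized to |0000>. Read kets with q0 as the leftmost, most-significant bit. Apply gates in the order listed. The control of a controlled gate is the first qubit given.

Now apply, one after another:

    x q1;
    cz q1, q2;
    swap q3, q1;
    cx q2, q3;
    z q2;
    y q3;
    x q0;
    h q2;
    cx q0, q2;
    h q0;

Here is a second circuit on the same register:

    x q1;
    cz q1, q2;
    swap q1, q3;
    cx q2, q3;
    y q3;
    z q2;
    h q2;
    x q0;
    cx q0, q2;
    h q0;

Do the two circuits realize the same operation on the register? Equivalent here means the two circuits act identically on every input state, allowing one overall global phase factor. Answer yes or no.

Yes: on every input state the two circuits agree up to one overall phase factor.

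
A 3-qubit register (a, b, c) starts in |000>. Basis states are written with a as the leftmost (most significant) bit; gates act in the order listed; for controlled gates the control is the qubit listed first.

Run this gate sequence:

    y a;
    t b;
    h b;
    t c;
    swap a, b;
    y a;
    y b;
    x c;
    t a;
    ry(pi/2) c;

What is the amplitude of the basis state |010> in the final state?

|010> carries amplitude 0 in the final state.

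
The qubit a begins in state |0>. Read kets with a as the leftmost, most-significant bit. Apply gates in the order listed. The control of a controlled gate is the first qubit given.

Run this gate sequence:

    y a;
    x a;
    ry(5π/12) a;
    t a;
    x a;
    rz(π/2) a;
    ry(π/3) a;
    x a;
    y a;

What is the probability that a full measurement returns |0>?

A full measurement returns |0> with probability -sqrt(6)/16 - sqrt(3)/16 + sqrt(2)/16 + 5/16.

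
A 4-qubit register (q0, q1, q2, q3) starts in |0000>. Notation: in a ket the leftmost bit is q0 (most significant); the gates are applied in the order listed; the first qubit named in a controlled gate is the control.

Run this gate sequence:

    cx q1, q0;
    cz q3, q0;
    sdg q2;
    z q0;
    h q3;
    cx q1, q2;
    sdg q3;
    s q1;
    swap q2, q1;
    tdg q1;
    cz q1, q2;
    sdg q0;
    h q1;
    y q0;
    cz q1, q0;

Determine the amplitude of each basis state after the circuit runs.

The final amplitudes are I/2 on |1000>, 1/2 on |1001>, -I/2 on |1100>, -1/2 on |1101>, and 0 on every other basis state.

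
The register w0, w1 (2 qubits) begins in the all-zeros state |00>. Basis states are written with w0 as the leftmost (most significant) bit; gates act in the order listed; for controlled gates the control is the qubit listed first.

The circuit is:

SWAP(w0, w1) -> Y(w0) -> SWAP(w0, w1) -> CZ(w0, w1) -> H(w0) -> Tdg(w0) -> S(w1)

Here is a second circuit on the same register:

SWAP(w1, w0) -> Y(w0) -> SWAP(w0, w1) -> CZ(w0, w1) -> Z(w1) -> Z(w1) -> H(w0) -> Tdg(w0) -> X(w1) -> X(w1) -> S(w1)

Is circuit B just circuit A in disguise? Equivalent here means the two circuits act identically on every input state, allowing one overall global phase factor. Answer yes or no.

Yes: on every input state the two circuits agree up to one overall phase factor.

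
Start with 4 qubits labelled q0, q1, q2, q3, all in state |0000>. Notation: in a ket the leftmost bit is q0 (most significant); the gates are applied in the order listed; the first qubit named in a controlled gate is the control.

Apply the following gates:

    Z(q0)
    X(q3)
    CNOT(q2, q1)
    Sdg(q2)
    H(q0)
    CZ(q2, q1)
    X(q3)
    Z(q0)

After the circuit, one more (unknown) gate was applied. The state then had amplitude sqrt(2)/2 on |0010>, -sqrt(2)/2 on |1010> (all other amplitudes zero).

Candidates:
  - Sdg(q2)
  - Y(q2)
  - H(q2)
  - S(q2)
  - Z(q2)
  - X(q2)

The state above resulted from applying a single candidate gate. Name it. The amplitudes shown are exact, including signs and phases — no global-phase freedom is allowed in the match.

It was X(q2) that produced the state shown.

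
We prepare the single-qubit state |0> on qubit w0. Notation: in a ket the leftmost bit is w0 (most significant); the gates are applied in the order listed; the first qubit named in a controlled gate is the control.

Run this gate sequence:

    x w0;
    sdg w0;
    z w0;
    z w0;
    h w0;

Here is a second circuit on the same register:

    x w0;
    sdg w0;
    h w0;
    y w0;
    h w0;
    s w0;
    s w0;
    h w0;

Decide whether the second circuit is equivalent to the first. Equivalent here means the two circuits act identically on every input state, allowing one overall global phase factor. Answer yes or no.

No — the two circuits implement different unitaries, even allowing a global phase.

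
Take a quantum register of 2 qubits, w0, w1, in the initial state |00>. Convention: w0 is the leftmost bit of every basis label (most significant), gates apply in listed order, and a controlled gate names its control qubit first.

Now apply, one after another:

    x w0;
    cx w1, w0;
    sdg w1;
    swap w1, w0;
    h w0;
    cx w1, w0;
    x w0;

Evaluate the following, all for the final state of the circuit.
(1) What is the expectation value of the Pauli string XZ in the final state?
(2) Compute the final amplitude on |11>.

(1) The expectation value of XZ is -1.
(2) |11> carries amplitude sqrt(2)/2 in the final state.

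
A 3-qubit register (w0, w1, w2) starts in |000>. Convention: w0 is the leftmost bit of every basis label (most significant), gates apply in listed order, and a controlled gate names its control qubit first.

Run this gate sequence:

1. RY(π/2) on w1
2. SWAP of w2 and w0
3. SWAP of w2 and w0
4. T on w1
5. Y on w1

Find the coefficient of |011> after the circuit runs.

|011> carries amplitude 0 in the final state.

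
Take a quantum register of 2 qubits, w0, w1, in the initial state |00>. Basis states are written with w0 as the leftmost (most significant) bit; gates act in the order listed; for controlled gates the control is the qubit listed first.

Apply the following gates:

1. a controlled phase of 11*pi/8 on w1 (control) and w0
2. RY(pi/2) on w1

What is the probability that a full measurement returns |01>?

The probability of measuring |01> is 1/2.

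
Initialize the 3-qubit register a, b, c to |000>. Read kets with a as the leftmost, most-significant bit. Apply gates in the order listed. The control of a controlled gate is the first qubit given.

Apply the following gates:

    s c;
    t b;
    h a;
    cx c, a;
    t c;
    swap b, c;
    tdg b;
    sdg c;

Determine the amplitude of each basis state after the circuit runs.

The resulting statevector has amplitude sqrt(2)/2 on |000>, sqrt(2)/2 on |100>, and 0 on every other basis state.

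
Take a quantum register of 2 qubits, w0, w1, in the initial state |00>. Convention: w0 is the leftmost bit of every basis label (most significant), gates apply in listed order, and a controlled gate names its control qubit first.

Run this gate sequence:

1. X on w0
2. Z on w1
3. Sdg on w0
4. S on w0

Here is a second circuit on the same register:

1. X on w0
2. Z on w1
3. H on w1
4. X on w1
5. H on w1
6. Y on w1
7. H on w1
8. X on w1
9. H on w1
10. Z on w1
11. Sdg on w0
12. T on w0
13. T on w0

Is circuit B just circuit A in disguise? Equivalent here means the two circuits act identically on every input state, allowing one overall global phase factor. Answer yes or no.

No — the two circuits implement different unitaries, even allowing a global phase.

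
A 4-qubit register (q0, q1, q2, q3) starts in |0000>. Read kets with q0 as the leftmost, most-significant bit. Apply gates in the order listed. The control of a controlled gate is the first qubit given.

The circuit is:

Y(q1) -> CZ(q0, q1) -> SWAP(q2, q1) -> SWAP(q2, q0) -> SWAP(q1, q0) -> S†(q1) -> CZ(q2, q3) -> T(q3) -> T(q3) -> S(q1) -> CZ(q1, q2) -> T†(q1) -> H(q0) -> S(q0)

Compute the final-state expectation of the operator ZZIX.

The expectation value of ZZIX is 0.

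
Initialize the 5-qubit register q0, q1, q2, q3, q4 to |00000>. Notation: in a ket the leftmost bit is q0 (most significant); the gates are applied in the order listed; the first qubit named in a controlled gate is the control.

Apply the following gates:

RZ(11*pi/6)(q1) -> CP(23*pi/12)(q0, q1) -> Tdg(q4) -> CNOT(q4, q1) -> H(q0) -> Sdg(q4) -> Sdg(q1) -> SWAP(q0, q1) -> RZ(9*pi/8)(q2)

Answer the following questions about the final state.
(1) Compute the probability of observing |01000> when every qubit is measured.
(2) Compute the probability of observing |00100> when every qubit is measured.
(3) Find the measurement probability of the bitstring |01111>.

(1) A full measurement returns |01000> with probability 1/2.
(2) The probability of measuring |00100> is 0.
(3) A full measurement returns |01111> with probability 0.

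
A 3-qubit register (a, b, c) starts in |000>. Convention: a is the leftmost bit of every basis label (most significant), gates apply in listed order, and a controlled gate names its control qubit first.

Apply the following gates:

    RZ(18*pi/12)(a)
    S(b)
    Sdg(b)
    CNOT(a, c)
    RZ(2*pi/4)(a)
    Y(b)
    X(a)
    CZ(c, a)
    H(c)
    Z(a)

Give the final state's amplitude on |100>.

The amplitude on |100> is 0.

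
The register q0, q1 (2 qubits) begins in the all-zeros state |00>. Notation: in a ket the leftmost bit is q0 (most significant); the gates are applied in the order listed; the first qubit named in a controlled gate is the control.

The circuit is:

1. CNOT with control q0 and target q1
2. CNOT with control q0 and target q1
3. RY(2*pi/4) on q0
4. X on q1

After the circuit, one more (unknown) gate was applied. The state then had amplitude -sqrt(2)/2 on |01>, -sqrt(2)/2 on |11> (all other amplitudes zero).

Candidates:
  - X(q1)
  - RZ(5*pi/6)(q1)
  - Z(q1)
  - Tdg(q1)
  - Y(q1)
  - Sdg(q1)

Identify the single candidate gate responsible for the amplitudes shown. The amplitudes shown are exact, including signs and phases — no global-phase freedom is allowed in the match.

The applied gate was Z(q1).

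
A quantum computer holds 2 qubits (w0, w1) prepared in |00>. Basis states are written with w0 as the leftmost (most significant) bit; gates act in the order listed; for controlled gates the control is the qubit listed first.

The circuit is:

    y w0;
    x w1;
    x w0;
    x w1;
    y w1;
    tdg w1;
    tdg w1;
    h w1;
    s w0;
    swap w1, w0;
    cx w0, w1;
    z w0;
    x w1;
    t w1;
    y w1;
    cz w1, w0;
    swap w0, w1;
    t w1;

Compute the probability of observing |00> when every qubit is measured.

Outcome |00> occurs with probability 1/2.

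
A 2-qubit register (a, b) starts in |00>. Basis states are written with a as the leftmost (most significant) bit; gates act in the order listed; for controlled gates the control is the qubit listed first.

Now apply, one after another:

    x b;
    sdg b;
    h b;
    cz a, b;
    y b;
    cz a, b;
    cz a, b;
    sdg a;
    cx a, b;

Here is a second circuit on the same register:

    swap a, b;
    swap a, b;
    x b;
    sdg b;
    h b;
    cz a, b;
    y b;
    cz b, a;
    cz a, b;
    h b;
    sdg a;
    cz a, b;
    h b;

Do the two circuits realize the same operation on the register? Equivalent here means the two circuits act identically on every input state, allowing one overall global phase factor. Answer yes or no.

Yes: on every input state the two circuits agree up to one overall phase factor.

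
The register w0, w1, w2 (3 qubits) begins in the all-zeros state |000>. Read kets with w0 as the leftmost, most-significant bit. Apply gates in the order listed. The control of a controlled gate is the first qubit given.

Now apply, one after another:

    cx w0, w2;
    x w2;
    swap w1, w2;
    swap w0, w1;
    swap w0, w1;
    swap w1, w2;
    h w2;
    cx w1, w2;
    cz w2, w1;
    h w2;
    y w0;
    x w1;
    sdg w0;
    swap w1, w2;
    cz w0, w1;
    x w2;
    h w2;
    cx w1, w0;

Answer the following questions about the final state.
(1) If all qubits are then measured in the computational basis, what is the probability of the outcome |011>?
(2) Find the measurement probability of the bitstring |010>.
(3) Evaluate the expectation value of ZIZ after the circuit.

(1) Outcome |011> occurs with probability 1/2. Key observation: steps 3-6 multiply out to the identity, so the circuit reduces to the remaining gates.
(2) Outcome |010> occurs with probability 1/2.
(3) The observable ZIZ averages to 0.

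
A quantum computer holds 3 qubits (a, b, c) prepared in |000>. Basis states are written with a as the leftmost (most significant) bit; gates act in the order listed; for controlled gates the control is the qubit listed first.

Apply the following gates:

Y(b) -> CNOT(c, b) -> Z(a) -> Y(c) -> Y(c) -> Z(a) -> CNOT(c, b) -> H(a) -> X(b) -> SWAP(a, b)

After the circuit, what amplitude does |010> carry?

The amplitude on |010> is sqrt(2)*I/2. Key observation: steps 2-7 multiply out to the identity, so the circuit reduces to the remaining gates.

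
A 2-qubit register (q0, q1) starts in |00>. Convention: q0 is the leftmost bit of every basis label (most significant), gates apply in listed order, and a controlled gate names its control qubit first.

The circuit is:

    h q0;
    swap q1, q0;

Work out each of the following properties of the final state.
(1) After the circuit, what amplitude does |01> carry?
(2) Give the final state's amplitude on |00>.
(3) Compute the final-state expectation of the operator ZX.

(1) The amplitude on |01> is sqrt(2)/2.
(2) The final state's coefficient on |00> equals sqrt(2)/2.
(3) In the final state, ZX has expectation 1.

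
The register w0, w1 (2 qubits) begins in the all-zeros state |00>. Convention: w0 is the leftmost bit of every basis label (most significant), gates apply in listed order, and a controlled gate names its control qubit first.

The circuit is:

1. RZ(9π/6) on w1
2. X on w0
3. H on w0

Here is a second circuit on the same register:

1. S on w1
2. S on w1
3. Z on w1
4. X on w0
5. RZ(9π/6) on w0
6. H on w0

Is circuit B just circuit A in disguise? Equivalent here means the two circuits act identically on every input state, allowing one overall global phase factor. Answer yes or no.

No: there is an input state on which the two circuits produce genuinely different outputs (not merely differing by a phase).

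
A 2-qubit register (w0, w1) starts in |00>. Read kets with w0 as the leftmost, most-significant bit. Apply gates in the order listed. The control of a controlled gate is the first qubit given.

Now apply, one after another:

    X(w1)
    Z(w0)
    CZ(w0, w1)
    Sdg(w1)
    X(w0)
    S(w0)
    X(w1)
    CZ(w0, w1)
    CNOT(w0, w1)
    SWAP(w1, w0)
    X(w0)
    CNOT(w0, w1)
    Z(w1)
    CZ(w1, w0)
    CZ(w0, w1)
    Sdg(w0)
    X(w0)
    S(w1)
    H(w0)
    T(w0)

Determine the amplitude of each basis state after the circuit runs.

The resulting statevector has amplitude 0 on |00>, -sqrt(2)*I/2 on |01>, 0 on |10>, sqrt(2)*exp(3*I*pi/4)/2 on |11>.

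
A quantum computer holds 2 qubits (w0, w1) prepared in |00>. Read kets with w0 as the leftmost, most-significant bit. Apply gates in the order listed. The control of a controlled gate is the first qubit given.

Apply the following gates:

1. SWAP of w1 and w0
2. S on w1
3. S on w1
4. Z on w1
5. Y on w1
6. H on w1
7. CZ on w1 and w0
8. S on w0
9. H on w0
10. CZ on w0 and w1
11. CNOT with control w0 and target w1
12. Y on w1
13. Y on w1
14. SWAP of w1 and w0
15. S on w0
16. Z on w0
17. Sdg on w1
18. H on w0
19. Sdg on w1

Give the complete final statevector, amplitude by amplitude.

After the circuit, the state carries amplitude sqrt(2)*(-1 + I)/4 on |00>, sqrt(2)*(-1 - I)/4 on |01>, sqrt(2)*(1 + I)/4 on |10>, sqrt(2)*(1 - I)/4 on |11>.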